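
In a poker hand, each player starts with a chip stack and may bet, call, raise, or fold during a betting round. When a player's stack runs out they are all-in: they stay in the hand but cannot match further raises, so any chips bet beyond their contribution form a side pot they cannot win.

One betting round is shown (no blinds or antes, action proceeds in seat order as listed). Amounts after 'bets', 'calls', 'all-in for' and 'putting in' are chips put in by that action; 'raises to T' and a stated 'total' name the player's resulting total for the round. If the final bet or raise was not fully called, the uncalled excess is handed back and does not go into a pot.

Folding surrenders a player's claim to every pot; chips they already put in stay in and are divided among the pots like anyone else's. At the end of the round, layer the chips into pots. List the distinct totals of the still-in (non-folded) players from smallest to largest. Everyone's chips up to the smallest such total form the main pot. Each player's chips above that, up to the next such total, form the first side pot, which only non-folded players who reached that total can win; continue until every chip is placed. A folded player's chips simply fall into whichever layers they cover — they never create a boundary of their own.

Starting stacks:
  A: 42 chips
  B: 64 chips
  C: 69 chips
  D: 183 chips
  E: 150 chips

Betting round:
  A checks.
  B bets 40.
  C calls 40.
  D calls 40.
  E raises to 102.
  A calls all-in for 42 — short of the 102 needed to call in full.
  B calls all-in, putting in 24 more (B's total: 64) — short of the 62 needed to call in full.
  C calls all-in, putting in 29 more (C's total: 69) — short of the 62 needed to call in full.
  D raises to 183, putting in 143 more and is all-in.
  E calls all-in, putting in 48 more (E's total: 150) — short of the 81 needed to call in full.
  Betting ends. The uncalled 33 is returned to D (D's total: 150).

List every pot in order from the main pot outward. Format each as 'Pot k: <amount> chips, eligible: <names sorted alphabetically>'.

Contributions (after 33 returned to D): A=42, B=64, C=69, D=150, E=150
Pot levels (distinct totals of non-folded players): 42, 64, 69, 150
Layer 1-42: 42 each from A, B, C, D, E = 42*5 = 210 chips; eligible A, B, C, D, E
Layer 43-64: 22 each from B, C, D, E = 22*4 = 88 chips; eligible B, C, D, E
Layer 65-69: 5 each from C, D, E = 5*3 = 15 chips; eligible C, D, E
Layer 70-150: 81 each from D, E = 81*2 = 162 chips; eligible D, E

Pot 1: 210 chips, eligible: A, B, C, D, E
Pot 2: 88 chips, eligible: B, C, D, E
Pot 3: 15 chips, eligible: C, D, E
Pot 4: 162 chips, eligible: D, E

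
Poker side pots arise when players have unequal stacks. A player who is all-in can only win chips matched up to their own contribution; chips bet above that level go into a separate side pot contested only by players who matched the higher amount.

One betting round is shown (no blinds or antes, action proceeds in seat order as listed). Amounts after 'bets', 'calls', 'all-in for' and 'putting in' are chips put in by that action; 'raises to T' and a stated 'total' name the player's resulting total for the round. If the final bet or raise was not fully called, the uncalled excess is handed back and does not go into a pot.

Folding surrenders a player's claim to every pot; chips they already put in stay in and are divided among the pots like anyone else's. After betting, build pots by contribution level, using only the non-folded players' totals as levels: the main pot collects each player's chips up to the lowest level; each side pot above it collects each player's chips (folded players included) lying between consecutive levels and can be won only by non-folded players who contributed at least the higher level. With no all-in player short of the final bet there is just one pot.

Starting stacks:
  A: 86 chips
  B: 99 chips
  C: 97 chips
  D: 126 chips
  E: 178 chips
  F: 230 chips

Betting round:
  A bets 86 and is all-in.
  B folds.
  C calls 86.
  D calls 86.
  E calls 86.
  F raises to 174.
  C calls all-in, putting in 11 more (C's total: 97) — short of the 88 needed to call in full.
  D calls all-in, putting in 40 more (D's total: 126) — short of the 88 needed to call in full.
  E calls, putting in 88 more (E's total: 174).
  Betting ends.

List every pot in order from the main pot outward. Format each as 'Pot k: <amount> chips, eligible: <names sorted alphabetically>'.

Contributions: A=86, C=97, D=126, E=174, F=174
Folded: B
Pot levels (distinct totals of non-folded players): 86, 97, 126, 174
Layer 1-86: 86 each from A, C, D, E, F = 86*5 = 430 chips; eligible A, C, D, E, F
Layer 87-97: 11 each from C, D, E, F = 11*4 = 44 chips; eligible C, D, E, F
Layer 98-126: 29 each from D, E, F = 29*3 = 87 chips; eligible D, E, F
Layer 127-174: 48 each from E, F = 48*2 = 96 chips; eligible E, F

Pot 1: 430 chips, eligible: A, C, D, E, F
Pot 2: 44 chips, eligible: C, D, E, F
Pot 3: 87 chips, eligible: D, E, F
Pot 4: 96 chips, eligible: E, F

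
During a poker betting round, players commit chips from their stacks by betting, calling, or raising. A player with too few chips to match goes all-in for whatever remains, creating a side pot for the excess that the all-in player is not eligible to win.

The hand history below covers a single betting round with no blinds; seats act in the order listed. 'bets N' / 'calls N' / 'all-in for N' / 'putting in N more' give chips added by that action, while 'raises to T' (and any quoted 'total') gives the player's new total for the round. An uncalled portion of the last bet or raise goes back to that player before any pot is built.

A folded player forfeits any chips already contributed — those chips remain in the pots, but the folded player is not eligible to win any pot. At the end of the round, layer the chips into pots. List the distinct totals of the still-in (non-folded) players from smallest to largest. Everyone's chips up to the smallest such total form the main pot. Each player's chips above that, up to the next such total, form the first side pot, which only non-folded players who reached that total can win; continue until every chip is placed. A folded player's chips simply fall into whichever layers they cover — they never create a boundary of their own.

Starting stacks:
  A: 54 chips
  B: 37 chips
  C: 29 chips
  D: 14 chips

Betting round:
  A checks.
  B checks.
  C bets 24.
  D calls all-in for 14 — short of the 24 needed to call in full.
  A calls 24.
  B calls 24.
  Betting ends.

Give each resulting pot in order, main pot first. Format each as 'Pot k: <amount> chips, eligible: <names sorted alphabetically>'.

Contributions: A=24, B=24, C=24, D=14
Pot levels (distinct totals of non-folded players): 14, 24
Layer 1-14: 14 each from A, B, C, D = 14*4 = 56 chips; eligible A, B, C, D
Layer 15-24: 10 each from A, B, C = 10*3 = 30 chips; eligible A, B, C

Pot 1: 56 chips, eligible: A, B, C, D
Pot 2: 30 chips, eligible: A, B, C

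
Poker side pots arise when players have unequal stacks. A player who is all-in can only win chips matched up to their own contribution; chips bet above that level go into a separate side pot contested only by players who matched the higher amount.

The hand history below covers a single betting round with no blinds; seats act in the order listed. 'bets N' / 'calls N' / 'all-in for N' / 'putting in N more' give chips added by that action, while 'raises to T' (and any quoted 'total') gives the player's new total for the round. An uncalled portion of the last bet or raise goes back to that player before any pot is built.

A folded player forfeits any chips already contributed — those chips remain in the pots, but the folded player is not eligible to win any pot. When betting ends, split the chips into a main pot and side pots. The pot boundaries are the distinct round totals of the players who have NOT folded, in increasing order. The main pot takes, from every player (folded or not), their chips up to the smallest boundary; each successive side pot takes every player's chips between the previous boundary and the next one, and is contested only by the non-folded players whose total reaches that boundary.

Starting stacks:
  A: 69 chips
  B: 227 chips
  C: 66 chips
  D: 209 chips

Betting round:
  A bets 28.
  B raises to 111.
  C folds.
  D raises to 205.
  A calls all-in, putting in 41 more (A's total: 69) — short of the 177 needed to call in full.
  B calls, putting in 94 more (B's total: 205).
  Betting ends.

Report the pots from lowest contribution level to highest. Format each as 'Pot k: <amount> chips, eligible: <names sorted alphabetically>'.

Contributions: A=69, B=205, D=205
Folded: C
Pot levels (distinct totals of non-folded players): 69, 205
Layer 1-69: 69 each from A, B, D = 69*3 = 207 chips; eligible A, B, D
Layer 70-205: 136 each from B, D = 136*2 = 272 chips; eligible B, D

Pot 1: 207 chips, eligible: A, B, D
Pot 2: 272 chips, eligible: B, D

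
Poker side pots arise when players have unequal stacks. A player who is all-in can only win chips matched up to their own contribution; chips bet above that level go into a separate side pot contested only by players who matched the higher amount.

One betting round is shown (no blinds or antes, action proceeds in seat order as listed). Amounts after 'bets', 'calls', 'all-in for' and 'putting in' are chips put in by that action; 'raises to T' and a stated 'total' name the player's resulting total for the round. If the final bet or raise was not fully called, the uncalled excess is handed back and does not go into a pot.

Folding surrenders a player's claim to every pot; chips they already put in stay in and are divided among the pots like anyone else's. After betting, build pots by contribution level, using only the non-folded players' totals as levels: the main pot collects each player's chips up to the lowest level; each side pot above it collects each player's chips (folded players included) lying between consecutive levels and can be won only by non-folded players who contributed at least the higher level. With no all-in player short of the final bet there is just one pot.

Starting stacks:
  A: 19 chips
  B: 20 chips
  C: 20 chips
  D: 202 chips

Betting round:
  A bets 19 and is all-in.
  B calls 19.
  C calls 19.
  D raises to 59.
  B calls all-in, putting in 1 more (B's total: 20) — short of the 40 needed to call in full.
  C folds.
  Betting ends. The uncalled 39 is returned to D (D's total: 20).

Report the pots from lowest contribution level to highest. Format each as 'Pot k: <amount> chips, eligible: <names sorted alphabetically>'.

Contributions (after 39 returned to D): A=19, B=20, C=19, D=20
Folded: C
Pot levels (distinct totals of non-folded players): 19, 20
Layer 1-19: 19 each from A, B, C, D = 19*4 = 76 chips; eligible A, B, D
Layer 20-20: 1 each from B, D = 1*2 = 2 chips; eligible B, D

Pot 1: 76 chips, eligible: A, B, D
Pot 2: 2 chips, eligible: B, D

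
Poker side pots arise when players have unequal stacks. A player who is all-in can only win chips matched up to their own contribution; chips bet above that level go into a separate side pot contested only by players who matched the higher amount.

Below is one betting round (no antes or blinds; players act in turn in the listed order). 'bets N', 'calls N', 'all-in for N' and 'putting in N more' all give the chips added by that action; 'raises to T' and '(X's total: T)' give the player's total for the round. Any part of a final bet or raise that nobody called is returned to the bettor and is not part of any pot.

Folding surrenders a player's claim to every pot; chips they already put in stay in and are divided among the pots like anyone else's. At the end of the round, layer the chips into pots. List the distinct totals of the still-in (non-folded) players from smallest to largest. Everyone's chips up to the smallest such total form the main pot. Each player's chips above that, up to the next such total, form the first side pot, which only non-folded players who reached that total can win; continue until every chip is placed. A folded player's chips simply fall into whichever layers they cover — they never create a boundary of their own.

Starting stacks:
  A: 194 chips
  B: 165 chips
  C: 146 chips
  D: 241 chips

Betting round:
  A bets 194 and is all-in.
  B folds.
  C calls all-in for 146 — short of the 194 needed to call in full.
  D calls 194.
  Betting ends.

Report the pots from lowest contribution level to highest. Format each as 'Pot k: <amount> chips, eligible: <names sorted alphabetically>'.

Contributions: A=194, C=146, D=194
Folded: B
Pot levels (distinct totals of non-folded players): 146, 194
Layer 1-146: 146 each from A, C, D = 146*3 = 438 chips; eligible A, C, D
Layer 147-194: 48 each from A, D = 48*2 = 96 chips; eligible A, D

Pot 1: 438 chips, eligible: A, C, D
Pot 2: 96 chips, eligible: A, D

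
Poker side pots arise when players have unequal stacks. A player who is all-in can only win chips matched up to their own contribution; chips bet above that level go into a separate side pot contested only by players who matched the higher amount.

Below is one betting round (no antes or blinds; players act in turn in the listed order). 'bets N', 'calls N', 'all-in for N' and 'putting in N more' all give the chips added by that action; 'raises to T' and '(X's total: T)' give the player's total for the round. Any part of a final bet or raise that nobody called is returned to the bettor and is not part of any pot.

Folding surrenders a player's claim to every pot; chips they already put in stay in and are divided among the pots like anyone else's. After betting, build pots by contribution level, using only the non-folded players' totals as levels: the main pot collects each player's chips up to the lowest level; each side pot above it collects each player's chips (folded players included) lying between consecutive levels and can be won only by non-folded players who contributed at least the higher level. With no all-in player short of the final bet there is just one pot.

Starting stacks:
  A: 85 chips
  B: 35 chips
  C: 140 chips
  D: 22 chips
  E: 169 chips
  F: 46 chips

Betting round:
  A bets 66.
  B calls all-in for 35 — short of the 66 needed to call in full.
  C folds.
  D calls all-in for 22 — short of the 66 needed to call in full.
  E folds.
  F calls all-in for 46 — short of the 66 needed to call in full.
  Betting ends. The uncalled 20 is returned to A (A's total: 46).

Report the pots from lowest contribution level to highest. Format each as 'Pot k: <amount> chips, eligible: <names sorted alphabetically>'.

Pot 1: 88 chips, eligible: A, B, D, F
Pot 2: 39 chips, eligible: A, B, F
Pot 3: 22 chips, eligible: A, F

Derivation:
Contributions (after 20 returned to A): A=46, B=35, D=22, F=46
Folded: C, E
Pot levels (distinct totals of non-folded players): 22, 35, 46
Layer 1-22: 22 each from A, B, D, F = 22*4 = 88 chips; eligible A, B, D, F
Layer 23-35: 13 each from A, B, F = 13*3 = 39 chips; eligible A, B, F
Layer 36-46: 11 each from A, F = 11*2 = 22 chips; eligible A, F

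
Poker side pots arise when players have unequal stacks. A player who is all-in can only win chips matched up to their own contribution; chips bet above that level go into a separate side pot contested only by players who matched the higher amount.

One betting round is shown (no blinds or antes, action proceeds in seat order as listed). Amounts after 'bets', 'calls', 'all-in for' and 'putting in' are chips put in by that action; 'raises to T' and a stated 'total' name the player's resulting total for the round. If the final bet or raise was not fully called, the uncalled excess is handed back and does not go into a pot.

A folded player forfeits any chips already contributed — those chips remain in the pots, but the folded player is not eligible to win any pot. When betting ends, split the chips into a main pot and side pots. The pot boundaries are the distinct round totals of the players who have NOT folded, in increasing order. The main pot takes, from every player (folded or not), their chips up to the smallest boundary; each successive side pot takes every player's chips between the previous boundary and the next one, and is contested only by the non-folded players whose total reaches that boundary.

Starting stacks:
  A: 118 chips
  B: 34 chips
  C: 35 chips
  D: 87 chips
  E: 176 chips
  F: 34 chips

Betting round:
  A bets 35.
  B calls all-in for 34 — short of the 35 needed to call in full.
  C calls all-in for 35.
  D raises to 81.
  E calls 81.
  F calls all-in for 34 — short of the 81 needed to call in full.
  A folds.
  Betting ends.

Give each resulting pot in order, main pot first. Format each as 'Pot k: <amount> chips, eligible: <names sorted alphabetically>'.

Contributions: A=35, B=34, C=35, D=81, E=81, F=34
Folded: A
Pot levels (distinct totals of non-folded players): 34, 35, 81
Layer 1-34: 34 each from A, B, C, D, E, F = 34*6 = 204 chips; eligible B, C, D, E, F
Layer 35-35: 1 each from A, C, D, E = 1*4 = 4 chips; eligible C, D, E
Layer 36-81: 46 each from D, E = 46*2 = 92 chips; eligible D, E

Pot 1: 204 chips, eligible: B, C, D, E, F
Pot 2: 4 chips, eligible: C, D, E
Pot 3: 92 chips, eligible: D, E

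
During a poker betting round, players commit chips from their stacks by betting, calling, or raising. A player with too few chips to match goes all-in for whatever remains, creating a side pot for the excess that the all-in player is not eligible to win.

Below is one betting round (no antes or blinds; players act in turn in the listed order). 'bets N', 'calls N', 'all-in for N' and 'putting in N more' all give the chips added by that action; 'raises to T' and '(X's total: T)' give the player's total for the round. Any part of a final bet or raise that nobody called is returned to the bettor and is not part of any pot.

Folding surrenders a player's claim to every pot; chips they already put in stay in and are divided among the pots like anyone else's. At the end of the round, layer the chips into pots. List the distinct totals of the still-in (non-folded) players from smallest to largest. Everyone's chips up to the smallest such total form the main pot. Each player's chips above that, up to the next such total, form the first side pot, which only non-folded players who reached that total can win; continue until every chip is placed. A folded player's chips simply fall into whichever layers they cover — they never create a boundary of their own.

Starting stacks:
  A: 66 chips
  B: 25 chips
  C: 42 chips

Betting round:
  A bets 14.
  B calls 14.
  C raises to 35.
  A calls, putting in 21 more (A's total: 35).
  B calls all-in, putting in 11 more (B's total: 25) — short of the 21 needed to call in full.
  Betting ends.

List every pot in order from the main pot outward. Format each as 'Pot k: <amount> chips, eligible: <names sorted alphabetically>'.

Contributions: A=35, B=25, C=35
Pot levels (distinct totals of non-folded players): 25, 35
Layer 1-25: 25 each from A, B, C = 25*3 = 75 chips; eligible A, B, C
Layer 26-35: 10 each from A, C = 10*2 = 20 chips; eligible A, C

Pot 1: 75 chips, eligible: A, B, C
Pot 2: 20 chips, eligible: A, C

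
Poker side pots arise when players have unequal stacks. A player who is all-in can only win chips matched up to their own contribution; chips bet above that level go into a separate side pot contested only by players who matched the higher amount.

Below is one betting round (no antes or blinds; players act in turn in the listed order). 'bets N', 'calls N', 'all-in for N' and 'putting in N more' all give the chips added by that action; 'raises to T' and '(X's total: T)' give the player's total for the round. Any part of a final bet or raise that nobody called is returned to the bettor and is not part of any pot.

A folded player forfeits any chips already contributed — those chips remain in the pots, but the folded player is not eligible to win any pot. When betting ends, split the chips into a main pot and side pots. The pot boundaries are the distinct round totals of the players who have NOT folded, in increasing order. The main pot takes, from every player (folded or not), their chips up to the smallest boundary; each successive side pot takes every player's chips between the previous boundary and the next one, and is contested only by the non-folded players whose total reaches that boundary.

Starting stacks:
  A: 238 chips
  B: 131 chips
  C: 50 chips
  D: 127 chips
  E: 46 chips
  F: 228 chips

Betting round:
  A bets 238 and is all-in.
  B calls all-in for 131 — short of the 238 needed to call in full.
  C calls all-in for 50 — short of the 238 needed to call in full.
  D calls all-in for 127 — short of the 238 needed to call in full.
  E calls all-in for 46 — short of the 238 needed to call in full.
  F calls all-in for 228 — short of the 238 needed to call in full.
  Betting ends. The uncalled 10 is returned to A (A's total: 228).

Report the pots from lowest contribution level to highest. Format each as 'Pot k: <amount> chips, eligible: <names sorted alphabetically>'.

Contributions (after 10 returned to A): A=228, B=131, C=50, D=127, E=46, F=228
Pot levels (distinct totals of non-folded players): 46, 50, 127, 131, 228
Layer 1-46: 46 each from A, B, C, D, E, F = 46*6 = 276 chips; eligible A, B, C, D, E, F
Layer 47-50: 4 each from A, B, C, D, F = 4*5 = 20 chips; eligible A, B, C, D, F
Layer 51-127: 77 each from A, B, D, F = 77*4 = 308 chips; eligible A, B, D, F
Layer 128-131: 4 each from A, B, F = 4*3 = 12 chips; eligible A, B, F
Layer 132-228: 97 each from A, F = 97*2 = 194 chips; eligible A, F

Pot 1: 276 chips, eligible: A, B, C, D, E, F
Pot 2: 20 chips, eligible: A, B, C, D, F
Pot 3: 308 chips, eligible: A, B, D, F
Pot 4: 12 chips, eligible: A, B, F
Pot 5: 194 chips, eligible: A, F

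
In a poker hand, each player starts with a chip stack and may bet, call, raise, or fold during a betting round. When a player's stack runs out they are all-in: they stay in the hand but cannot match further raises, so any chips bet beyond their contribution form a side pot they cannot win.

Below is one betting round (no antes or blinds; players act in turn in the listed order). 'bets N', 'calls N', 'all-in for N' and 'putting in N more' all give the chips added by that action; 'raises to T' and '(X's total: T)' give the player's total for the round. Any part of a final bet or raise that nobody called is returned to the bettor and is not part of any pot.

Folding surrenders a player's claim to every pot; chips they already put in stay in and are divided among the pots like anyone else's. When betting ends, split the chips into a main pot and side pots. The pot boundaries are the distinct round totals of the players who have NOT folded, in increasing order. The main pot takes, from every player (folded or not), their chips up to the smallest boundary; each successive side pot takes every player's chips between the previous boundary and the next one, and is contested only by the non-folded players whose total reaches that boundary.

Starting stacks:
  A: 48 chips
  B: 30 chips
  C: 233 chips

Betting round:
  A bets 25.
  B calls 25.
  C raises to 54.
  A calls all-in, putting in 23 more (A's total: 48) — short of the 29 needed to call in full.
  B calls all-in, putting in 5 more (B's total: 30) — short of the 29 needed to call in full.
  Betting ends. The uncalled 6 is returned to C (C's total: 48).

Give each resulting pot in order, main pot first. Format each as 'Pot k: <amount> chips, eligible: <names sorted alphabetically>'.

Contributions (after 6 returned to C): A=48, B=30, C=48
Pot levels (distinct totals of non-folded players): 30, 48
Layer 1-30: 30 each from A, B, C = 30*3 = 90 chips; eligible A, B, C
Layer 31-48: 18 each from A, C = 18*2 = 36 chips; eligible A, C

Pot 1: 90 chips, eligible: A, B, C
Pot 2: 36 chips, eligible: A, C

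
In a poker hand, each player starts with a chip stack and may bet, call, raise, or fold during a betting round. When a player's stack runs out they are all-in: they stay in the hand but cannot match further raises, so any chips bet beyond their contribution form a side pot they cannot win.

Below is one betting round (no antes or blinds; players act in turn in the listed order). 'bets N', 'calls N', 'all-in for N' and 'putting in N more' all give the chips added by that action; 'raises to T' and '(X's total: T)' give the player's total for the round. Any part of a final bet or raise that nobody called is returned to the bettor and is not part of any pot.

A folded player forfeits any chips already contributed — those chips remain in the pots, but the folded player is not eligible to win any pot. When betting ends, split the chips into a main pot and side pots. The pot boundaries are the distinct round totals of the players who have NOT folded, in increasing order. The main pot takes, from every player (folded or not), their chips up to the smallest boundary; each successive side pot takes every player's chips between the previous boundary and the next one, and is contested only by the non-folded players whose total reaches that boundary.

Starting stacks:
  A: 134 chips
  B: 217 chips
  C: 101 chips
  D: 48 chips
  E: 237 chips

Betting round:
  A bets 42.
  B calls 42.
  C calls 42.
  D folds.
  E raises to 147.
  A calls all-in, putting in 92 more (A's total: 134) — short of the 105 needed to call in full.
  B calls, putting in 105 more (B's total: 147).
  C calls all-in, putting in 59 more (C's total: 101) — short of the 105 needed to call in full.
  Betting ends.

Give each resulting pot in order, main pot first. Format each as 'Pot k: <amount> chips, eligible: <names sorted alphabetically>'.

Pot 1: 404 chips, eligible: A, B, C, E
Pot 2: 99 chips, eligible: A, B, E
Pot 3: 26 chips, eligible: B, E

Derivation:
Contributions: A=134, B=147, C=101, E=147
Folded: D
Pot levels (distinct totals of non-folded players): 101, 134, 147
Layer 1-101: 101 each from A, B, C, E = 101*4 = 404 chips; eligible A, B, C, E
Layer 102-134: 33 each from A, B, E = 33*3 = 99 chips; eligible A, B, E
Layer 135-147: 13 each from B, E = 13*2 = 26 chips; eligible B, E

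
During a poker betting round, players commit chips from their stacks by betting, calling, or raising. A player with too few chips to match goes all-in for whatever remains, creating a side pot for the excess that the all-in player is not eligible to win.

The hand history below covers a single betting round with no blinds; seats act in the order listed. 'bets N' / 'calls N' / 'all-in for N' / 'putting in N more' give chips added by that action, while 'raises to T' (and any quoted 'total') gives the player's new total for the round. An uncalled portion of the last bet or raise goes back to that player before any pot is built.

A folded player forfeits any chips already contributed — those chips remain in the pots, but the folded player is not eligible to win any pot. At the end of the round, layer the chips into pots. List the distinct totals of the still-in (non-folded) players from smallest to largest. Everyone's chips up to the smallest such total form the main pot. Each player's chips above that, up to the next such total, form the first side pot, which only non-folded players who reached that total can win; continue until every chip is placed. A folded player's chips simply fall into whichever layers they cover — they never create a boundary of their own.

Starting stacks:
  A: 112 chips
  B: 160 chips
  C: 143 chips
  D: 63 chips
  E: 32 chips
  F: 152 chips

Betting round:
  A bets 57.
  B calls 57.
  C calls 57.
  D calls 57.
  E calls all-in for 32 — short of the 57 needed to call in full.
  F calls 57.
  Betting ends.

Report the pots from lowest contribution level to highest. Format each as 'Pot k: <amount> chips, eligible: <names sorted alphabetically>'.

Pot 1: 192 chips, eligible: A, B, C, D, E, F
Pot 2: 125 chips, eligible: A, B, C, D, F

Derivation:
Contributions: A=57, B=57, C=57, D=57, E=32, F=57
Pot levels (distinct totals of non-folded players): 32, 57
Layer 1-32: 32 each from A, B, C, D, E, F = 32*6 = 192 chips; eligible A, B, C, D, E, F
Layer 33-57: 25 each from A, B, C, D, F = 25*5 = 125 chips; eligible A, B, C, D, F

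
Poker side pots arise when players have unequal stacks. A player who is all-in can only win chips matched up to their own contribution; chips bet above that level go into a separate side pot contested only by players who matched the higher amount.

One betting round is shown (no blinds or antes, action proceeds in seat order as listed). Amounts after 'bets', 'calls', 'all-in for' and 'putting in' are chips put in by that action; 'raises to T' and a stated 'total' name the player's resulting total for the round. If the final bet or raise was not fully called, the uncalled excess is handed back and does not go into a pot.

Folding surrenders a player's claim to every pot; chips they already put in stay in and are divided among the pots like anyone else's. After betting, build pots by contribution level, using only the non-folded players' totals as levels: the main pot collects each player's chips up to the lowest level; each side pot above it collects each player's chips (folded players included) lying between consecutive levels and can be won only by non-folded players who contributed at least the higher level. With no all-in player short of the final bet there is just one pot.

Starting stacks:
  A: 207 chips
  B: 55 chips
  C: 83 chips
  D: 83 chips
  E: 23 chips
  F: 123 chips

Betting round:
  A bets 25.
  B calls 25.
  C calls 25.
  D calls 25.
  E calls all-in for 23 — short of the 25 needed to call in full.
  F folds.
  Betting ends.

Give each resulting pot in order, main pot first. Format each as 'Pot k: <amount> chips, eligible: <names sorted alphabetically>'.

Contributions: A=25, B=25, C=25, D=25, E=23
Folded: F
Pot levels (distinct totals of non-folded players): 23, 25
Layer 1-23: 23 each from A, B, C, D, E = 23*5 = 115 chips; eligible A, B, C, D, E
Layer 24-25: 2 each from A, B, C, D = 2*4 = 8 chips; eligible A, B, C, D

Pot 1: 115 chips, eligible: A, B, C, D, E
Pot 2: 8 chips, eligible: A, B, C, D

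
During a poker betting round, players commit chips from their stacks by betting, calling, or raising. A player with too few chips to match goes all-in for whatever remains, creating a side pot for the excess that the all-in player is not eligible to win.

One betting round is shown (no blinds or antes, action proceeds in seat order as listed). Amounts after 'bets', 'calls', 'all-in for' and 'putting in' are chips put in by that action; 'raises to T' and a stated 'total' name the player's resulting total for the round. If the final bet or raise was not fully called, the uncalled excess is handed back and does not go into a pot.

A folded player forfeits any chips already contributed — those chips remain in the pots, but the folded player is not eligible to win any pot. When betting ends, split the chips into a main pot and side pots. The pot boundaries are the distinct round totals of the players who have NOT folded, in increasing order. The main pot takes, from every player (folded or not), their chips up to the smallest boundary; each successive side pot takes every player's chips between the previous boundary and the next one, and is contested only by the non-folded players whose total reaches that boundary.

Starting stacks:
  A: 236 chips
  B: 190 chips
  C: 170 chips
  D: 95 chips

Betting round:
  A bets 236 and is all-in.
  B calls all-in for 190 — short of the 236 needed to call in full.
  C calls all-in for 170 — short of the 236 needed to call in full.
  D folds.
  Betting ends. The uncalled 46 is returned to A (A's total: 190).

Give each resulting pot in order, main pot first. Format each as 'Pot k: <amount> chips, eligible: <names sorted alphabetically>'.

Pot 1: 510 chips, eligible: A, B, C
Pot 2: 40 chips, eligible: A, B

Derivation:
Contributions (after 46 returned to A): A=190, B=190, C=170
Folded: D
Pot levels (distinct totals of non-folded players): 170, 190
Layer 1-170: 170 each from A, B, C = 170*3 = 510 chips; eligible A, B, C
Layer 171-190: 20 each from A, B = 20*2 = 40 chips; eligible A, B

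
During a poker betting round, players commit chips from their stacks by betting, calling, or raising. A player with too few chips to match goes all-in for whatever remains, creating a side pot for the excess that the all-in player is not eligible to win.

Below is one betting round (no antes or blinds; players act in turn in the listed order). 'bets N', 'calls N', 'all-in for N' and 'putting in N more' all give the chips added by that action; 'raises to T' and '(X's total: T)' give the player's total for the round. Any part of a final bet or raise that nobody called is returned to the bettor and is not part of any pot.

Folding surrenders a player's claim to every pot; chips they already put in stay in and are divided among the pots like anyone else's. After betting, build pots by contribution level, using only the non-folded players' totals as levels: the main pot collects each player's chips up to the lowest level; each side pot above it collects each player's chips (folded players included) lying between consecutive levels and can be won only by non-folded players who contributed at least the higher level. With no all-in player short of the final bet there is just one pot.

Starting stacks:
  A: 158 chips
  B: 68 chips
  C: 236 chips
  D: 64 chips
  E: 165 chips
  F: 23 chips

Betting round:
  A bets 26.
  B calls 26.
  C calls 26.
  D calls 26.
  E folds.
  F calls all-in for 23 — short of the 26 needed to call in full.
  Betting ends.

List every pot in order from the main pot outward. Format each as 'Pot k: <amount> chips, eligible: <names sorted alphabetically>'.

Contributions: A=26, B=26, C=26, D=26, F=23
Folded: E
Pot levels (distinct totals of non-folded players): 23, 26
Layer 1-23: 23 each from A, B, C, D, F = 23*5 = 115 chips; eligible A, B, C, D, F
Layer 24-26: 3 each from A, B, C, D = 3*4 = 12 chips; eligible A, B, C, D

Pot 1: 115 chips, eligible: A, B, C, D, F
Pot 2: 12 chips, eligible: A, B, C, D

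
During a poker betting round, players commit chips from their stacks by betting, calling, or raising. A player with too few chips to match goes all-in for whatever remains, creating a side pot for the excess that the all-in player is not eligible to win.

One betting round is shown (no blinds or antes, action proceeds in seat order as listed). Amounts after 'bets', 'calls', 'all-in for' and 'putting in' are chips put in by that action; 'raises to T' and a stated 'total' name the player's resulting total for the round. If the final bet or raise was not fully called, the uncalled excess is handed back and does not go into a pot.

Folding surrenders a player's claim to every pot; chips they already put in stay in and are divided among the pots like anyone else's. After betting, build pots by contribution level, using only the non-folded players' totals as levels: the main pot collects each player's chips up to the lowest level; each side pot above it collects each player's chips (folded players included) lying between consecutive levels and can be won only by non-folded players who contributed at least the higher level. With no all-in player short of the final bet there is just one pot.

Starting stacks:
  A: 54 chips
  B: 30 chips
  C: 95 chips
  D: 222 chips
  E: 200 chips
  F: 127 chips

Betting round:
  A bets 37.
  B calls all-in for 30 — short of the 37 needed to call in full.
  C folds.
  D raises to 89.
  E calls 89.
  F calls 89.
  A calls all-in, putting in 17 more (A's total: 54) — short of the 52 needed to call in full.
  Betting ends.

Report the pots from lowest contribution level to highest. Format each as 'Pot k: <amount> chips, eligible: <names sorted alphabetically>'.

Contributions: A=54, B=30, D=89, E=89, F=89
Folded: C
Pot levels (distinct totals of non-folded players): 30, 54, 89
Layer 1-30: 30 each from A, B, D, E, F = 30*5 = 150 chips; eligible A, B, D, E, F
Layer 31-54: 24 each from A, D, E, F = 24*4 = 96 chips; eligible A, D, E, F
Layer 55-89: 35 each from D, E, F = 35*3 = 105 chips; eligible D, E, F

Pot 1: 150 chips, eligible: A, B, D, E, F
Pot 2: 96 chips, eligible: A, D, E, F
Pot 3: 105 chips, eligible: D, E, F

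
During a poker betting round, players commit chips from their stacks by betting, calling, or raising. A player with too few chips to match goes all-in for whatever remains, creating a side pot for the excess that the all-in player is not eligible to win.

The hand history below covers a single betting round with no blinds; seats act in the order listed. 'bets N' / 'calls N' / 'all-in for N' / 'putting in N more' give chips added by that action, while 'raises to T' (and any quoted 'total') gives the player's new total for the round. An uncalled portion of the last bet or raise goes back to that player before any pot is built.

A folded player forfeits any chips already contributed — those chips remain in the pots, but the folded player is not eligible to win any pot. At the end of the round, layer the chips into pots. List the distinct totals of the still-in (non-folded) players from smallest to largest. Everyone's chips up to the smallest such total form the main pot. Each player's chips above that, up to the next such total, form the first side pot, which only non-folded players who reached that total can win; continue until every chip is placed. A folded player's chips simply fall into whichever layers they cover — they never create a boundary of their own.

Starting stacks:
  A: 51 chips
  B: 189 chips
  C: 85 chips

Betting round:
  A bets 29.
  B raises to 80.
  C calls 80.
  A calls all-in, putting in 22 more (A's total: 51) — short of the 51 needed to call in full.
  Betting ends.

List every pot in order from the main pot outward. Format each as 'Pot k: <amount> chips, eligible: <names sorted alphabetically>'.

Contributions: A=51, B=80, C=80
Pot levels (distinct totals of non-folded players): 51, 80
Layer 1-51: 51 each from A, B, C = 51*3 = 153 chips; eligible A, B, C
Layer 52-80: 29 each from B, C = 29*2 = 58 chips; eligible B, C

Pot 1: 153 chips, eligible: A, B, C
Pot 2: 58 chips, eligible: B, C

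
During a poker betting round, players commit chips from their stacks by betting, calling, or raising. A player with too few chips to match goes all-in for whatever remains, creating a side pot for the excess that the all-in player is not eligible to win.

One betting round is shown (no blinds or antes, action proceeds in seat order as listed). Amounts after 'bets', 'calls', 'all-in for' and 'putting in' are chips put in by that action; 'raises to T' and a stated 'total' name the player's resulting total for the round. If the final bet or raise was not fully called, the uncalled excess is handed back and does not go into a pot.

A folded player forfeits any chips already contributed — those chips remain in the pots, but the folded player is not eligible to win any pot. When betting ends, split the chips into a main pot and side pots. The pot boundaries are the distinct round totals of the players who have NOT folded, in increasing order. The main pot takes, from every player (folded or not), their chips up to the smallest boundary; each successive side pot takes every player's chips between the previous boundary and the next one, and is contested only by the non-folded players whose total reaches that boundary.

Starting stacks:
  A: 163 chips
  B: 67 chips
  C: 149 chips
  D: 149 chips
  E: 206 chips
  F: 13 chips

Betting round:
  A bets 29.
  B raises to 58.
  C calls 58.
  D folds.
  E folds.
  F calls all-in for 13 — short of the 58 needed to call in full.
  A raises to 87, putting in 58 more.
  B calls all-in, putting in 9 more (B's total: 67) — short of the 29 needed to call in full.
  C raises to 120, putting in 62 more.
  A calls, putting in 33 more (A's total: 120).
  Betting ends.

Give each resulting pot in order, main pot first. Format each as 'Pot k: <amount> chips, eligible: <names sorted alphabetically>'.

Contributions: A=120, B=67, C=120, F=13
Folded: D, E
Pot levels (distinct totals of non-folded players): 13, 67, 120
Layer 1-13: 13 each from A, B, C, F = 13*4 = 52 chips; eligible A, B, C, F
Layer 14-67: 54 each from A, B, C = 54*3 = 162 chips; eligible A, B, C
Layer 68-120: 53 each from A, C = 53*2 = 106 chips; eligible A, C

Pot 1: 52 chips, eligible: A, B, C, F
Pot 2: 162 chips, eligible: A, B, C
Pot 3: 106 chips, eligible: A, C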